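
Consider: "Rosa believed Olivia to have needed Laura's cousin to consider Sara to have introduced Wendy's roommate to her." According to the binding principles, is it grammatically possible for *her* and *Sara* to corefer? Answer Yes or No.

*her* is a pronoun; Principle B requires it to be free in its binding domain — the clause headed by 'introduced'.
— Sara: subject of the clause headed by 'introduced'; c-commands the pronoun within its binding domain — blocked (Principle B).

No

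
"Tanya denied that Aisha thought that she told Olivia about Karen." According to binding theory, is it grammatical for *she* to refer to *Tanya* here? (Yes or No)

*Tanya* is an R-expression; Principle C requires it to be free (not bound by any c-commanding expression).
— she: subject of the clause headed by 'told'; the pronoun does not c-command the R-expression — coreference allowed.

Yes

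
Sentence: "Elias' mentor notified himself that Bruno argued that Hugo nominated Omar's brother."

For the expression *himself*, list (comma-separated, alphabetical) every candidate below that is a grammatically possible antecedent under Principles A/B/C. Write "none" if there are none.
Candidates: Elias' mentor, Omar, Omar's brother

Elias' mentor

*himself* is a reflexive; Principle A requires it to be bound within its binding domain — the matrix clause.
— Elias' mentor: subject of the matrix clause; c-commands the reflexive within its binding domain — allowed (Principle A).
— Omar: possessor inside the object DP of the clause headed by 'nominated'; does not c-command the reflexive — cannot bind it (Principle A).
— Omar's brother: object of the clause headed by 'nominated'; does not c-command the reflexive — cannot bind it (Principle A).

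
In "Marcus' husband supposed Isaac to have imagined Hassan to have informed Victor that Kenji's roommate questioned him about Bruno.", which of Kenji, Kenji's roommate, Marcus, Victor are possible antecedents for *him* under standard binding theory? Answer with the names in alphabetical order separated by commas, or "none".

*him* is a pronoun; Principle B requires it to be free in its binding domain — the clause headed by 'questioned'.
— Kenji: possessor inside the subject DP of the clause headed by 'questioned'; does not c-command the pronoun — Principle B does not apply; allowed.
— Kenji's roommate: subject of the clause headed by 'questioned'; c-commands the pronoun within its binding domain — blocked (Principle B).
— Marcus: possessor inside the subject DP of the matrix clause; does not c-command the pronoun — Principle B does not apply; allowed.
— Victor: object of the clause headed by 'informed'; c-commands the pronoun but lies outside its binding domain — allowed.

Kenji, Marcus, Victor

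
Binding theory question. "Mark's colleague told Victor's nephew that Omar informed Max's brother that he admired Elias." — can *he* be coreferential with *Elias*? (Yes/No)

*he* is a pronoun; Principle B requires it to be free in its binding domain — the clause headed by 'admired'.
— Elias: object of the clause headed by 'admired'; is c-commanded by the pronoun; coreference would bind this R-expression — blocked (Principle C).

No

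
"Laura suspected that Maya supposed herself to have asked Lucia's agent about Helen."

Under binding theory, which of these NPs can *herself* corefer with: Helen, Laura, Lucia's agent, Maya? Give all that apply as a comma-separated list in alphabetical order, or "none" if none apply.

Maya

*herself* is a reflexive; Principle A requires it to be bound within its binding domain — the clause headed by 'supposed'.
— Helen: second object of the clause headed by 'asked'; does not c-command the reflexive — cannot bind it (Principle A).
— Laura: subject of the matrix clause; c-commands the reflexive but lies outside its binding domain — cannot bind it (Principle A).
— Lucia's agent: object of the clause headed by 'asked'; does not c-command the reflexive — cannot bind it (Principle A).
— Maya: subject of the clause headed by 'supposed'; c-commands the reflexive within its binding domain — allowed (Principle A).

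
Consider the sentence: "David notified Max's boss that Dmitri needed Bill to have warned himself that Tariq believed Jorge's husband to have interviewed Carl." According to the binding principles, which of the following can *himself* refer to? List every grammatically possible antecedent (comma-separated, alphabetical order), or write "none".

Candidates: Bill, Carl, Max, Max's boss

Bill

*himself* is a reflexive; Principle A requires it to be bound within its binding domain — the clause headed by 'warned'.
— Bill: subject of the clause headed by 'warned'; c-commands the reflexive within its binding domain — allowed (Principle A).
— Carl: object of the clause headed by 'interviewed'; does not c-command the reflexive — cannot bind it (Principle A).
— Max: possessor inside the object DP of the matrix clause; does not c-command the reflexive — cannot bind it (Principle A).
— Max's boss: object of the matrix clause; c-commands the reflexive but lies outside its binding domain — cannot bind it (Principle A).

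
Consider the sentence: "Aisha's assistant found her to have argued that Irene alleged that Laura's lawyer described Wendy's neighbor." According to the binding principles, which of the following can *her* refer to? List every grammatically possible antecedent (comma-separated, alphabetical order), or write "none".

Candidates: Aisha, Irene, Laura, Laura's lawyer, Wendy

*her* is a pronoun; Principle B requires it to be free in its binding domain — the matrix clause.
— Aisha: possessor inside the subject DP of the matrix clause; does not c-command the pronoun — Principle B does not apply; allowed.
— Irene: subject of the clause headed by 'alleged'; is c-commanded by the pronoun; coreference would bind this R-expression — blocked (Principle C).
— Laura: possessor inside the subject DP of the clause headed by 'described'; is c-commanded by the pronoun; coreference would bind this R-expression — blocked (Principle C).
— Laura's lawyer: subject of the clause headed by 'described'; is c-commanded by the pronoun; coreference would bind this R-expression — blocked (Principle C).
— Wendy: possessor inside the object DP of the clause headed by 'described'; is c-commanded by the pronoun; coreference would bind this R-expression — blocked (Principle C).

Aisha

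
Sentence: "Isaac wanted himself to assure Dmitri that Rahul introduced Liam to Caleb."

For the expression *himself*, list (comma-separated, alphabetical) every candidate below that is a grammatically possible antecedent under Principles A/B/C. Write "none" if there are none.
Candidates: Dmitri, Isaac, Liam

*himself* is a reflexive; Principle A requires it to be bound within its binding domain — the matrix clause.
— Dmitri: object of the clause headed by 'assure'; does not c-command the reflexive — cannot bind it (Principle A).
— Isaac: subject of the matrix clause; c-commands the reflexive within its binding domain — allowed (Principle A).
— Liam: object of the clause headed by 'introduced'; does not c-command the reflexive — cannot bind it (Principle A).

Isaac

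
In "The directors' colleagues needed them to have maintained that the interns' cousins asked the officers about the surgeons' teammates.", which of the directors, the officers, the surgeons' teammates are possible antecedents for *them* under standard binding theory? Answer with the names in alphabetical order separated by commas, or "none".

the directors

*them* is a pronoun; Principle B requires it to be free in its binding domain — the matrix clause.
— the directors: possessor inside the subject DP of the matrix clause; does not c-command the pronoun — Principle B does not apply; allowed.
— the officers: object of the clause headed by 'asked'; is c-commanded by the pronoun; coreference would bind this R-expression — blocked (Principle C).
— the surgeons' teammates: second object of the clause headed by 'asked'; is c-commanded by the pronoun; coreference would bind this R-expression — blocked (Principle C).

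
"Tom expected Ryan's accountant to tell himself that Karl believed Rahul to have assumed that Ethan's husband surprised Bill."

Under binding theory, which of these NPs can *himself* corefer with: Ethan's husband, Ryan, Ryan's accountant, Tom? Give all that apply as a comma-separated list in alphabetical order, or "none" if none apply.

Ryan's accountant

*himself* is a reflexive; Principle A requires it to be bound within its binding domain — the clause headed by 'tell'.
— Ethan's husband: subject of the clause headed by 'surprised'; does not c-command the reflexive — cannot bind it (Principle A).
— Ryan: possessor inside the subject DP of the clause headed by 'tell'; does not c-command the reflexive — cannot bind it (Principle A).
— Ryan's accountant: subject of the clause headed by 'tell'; c-commands the reflexive within its binding domain — allowed (Principle A).
— Tom: subject of the matrix clause; c-commands the reflexive but lies outside its binding domain — cannot bind it (Principle A).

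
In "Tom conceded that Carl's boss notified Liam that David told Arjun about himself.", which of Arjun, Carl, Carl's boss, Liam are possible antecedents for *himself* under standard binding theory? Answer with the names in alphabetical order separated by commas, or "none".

Arjun

*himself* is a reflexive; Principle A requires it to be bound within its binding domain — the clause headed by 'told'.
— Arjun: object of the clause headed by 'told'; c-commands the reflexive within its binding domain — allowed (Principle A).
— Carl: possessor inside the subject DP of the clause headed by 'notified'; does not c-command the reflexive — cannot bind it (Principle A).
— Carl's boss: subject of the clause headed by 'notified'; c-commands the reflexive but lies outside its binding domain — cannot bind it (Principle A).
— Liam: object of the clause headed by 'notified'; c-commands the reflexive but lies outside its binding domain — cannot bind it (Principle A).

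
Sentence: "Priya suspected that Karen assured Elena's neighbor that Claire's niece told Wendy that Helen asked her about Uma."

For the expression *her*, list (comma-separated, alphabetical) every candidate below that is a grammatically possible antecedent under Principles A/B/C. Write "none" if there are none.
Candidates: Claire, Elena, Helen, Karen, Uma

*her* is a pronoun; Principle B requires it to be free in its binding domain — the clause headed by 'asked'.
— Claire: possessor inside the subject DP of the clause headed by 'told'; does not c-command the pronoun — Principle B does not apply; allowed.
— Elena: possessor inside the object DP of the clause headed by 'assured'; does not c-command the pronoun — Principle B does not apply; allowed.
— Helen: subject of the clause headed by 'asked'; c-commands the pronoun within its binding domain — blocked (Principle B).
— Karen: subject of the clause headed by 'assured'; c-commands the pronoun but lies outside its binding domain — allowed.
— Uma: second object of the clause headed by 'asked'; is c-commanded by the pronoun; coreference would bind this R-expression — blocked (Principle C).

Claire, Elena, Karen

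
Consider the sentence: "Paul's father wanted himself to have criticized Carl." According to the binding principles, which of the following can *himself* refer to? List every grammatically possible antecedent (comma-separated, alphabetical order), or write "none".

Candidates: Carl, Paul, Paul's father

Paul's father

*himself* is a reflexive; Principle A requires it to be bound within its binding domain — the matrix clause.
— Carl: object of the clause headed by 'criticized'; does not c-command the reflexive — cannot bind it (Principle A).
— Paul: possessor inside the subject DP of the matrix clause; does not c-command the reflexive — cannot bind it (Principle A).
— Paul's father: subject of the matrix clause; c-commands the reflexive within its binding domain — allowed (Principle A).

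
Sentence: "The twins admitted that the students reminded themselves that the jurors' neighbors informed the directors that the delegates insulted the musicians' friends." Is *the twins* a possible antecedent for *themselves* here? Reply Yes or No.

No

*themselves* is a reflexive; Principle A requires it to be bound within its binding domain — the clause headed by 'reminded'.
— the twins: subject of the matrix clause; c-commands the reflexive but lies outside its binding domain — cannot bind it (Principle A).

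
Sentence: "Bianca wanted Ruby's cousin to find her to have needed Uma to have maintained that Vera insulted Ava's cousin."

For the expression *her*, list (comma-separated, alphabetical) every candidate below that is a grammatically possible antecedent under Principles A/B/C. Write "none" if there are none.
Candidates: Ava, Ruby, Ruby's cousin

Ruby

*her* is a pronoun; Principle B requires it to be free in its binding domain — the clause headed by 'find'.
— Ava: possessor inside the object DP of the clause headed by 'insulted'; is c-commanded by the pronoun; coreference would bind this R-expression — blocked (Principle C).
— Ruby: possessor inside the subject DP of the clause headed by 'find'; does not c-command the pronoun — Principle B does not apply; allowed.
— Ruby's cousin: subject of the clause headed by 'find'; c-commands the pronoun within its binding domain — blocked (Principle B).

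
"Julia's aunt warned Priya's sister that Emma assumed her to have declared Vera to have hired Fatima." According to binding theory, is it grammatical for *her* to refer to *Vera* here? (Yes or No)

*Vera* is an R-expression; Principle C requires it to be free (not bound by any c-commanding expression).
— her: subject of the clause headed by 'declared'; the pronoun c-commands the R-expression — coreference blocked (Principle C).

No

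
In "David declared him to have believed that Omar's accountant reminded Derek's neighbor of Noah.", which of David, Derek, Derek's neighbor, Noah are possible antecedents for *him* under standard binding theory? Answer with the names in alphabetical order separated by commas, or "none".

*him* is a pronoun; Principle B requires it to be free in its binding domain — the matrix clause.
— David: subject of the matrix clause; c-commands the pronoun within its binding domain — blocked (Principle B).
— Derek: possessor inside the object DP of the clause headed by 'reminded'; is c-commanded by the pronoun; coreference would bind this R-expression — blocked (Principle C).
— Derek's neighbor: object of the clause headed by 'reminded'; is c-commanded by the pronoun; coreference would bind this R-expression — blocked (Principle C).
— Noah: second object of the clause headed by 'reminded'; is c-commanded by the pronoun; coreference would bind this R-expression — blocked (Principle C).

none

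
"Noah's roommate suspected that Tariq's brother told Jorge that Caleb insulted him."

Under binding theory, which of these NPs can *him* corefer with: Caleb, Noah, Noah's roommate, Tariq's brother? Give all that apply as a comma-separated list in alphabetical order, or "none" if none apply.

Noah, Noah's roommate, Tariq's brother

*him* is a pronoun; Principle B requires it to be free in its binding domain — the clause headed by 'insulted'.
— Caleb: subject of the clause headed by 'insulted'; c-commands the pronoun within its binding domain — blocked (Principle B).
— Noah: possessor inside the subject DP of the matrix clause; does not c-command the pronoun — Principle B does not apply; allowed.
— Noah's roommate: subject of the matrix clause; c-commands the pronoun but lies outside its binding domain — allowed.
— Tariq's brother: subject of the clause headed by 'told'; c-commands the pronoun but lies outside its binding domain — allowed.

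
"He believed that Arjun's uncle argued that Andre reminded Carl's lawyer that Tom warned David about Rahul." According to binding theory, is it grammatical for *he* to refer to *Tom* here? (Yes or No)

*Tom* is an R-expression; Principle C requires it to be free (not bound by any c-commanding expression).
— he: subject of the matrix clause; the pronoun c-commands the R-expression — coreference blocked (Principle C).

No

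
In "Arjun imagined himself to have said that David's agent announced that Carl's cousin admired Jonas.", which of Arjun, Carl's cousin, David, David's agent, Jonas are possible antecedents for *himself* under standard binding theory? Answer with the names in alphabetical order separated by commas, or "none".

*himself* is a reflexive; Principle A requires it to be bound within its binding domain — the matrix clause.
— Arjun: subject of the matrix clause; c-commands the reflexive within its binding domain — allowed (Principle A).
— Carl's cousin: subject of the clause headed by 'admired'; does not c-command the reflexive — cannot bind it (Principle A).
— David: possessor inside the subject DP of the clause headed by 'announced'; does not c-command the reflexive — cannot bind it (Principle A).
— David's agent: subject of the clause headed by 'announced'; does not c-command the reflexive — cannot bind it (Principle A).
— Jonas: object of the clause headed by 'admired'; does not c-command the reflexive — cannot bind it (Principle A).

Arjun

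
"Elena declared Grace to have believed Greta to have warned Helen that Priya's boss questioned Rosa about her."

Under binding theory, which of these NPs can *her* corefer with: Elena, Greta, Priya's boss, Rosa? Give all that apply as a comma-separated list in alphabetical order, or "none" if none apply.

Elena, Greta

*her* is a pronoun; Principle B requires it to be free in its binding domain — the clause headed by 'questioned'.
— Elena: subject of the matrix clause; c-commands the pronoun but lies outside its binding domain — allowed.
— Greta: subject of the clause headed by 'warned'; c-commands the pronoun but lies outside its binding domain — allowed.
— Priya's boss: subject of the clause headed by 'questioned'; c-commands the pronoun within its binding domain — blocked (Principle B).
— Rosa: object of the clause headed by 'questioned'; c-commands the pronoun within its binding domain — blocked (Principle B).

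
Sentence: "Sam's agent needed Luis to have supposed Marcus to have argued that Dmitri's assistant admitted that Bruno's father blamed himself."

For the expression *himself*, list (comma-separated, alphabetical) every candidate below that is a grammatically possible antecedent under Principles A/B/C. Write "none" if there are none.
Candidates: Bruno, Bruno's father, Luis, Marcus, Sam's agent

*himself* is a reflexive; Principle A requires it to be bound within its binding domain — the clause headed by 'blamed'.
— Bruno: possessor inside the subject DP of the clause headed by 'blamed'; does not c-command the reflexive — cannot bind it (Principle A).
— Bruno's father: subject of the clause headed by 'blamed'; c-commands the reflexive within its binding domain — allowed (Principle A).
— Luis: subject of the clause headed by 'supposed'; c-commands the reflexive but lies outside its binding domain — cannot bind it (Principle A).
— Marcus: subject of the clause headed by 'argued'; c-commands the reflexive but lies outside its binding domain — cannot bind it (Principle A).
— Sam's agent: subject of the matrix clause; c-commands the reflexive but lies outside its binding domain — cannot bind it (Principle A).

Bruno's father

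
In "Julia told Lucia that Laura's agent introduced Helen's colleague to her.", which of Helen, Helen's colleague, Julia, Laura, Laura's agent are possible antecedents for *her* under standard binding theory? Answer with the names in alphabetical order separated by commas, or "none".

Helen, Julia, Laura

*her* is a pronoun; Principle B requires it to be free in its binding domain — the clause headed by 'introduced'.
— Helen: possessor inside the object DP of the clause headed by 'introduced'; does not c-command the pronoun — Principle B does not apply; allowed.
— Helen's colleague: object of the clause headed by 'introduced'; c-commands the pronoun within its binding domain — blocked (Principle B).
— Julia: subject of the matrix clause; c-commands the pronoun but lies outside its binding domain — allowed.
— Laura: possessor inside the subject DP of the clause headed by 'introduced'; does not c-command the pronoun — Principle B does not apply; allowed.
— Laura's agent: subject of the clause headed by 'introduced'; c-commands the pronoun within its binding domain — blocked (Principle B).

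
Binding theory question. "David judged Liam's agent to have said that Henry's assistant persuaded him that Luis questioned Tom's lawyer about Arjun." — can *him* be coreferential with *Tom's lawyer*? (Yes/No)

*him* is a pronoun; Principle B requires it to be free in its binding domain — the clause headed by 'persuaded'.
— Tom's lawyer: object of the clause headed by 'questioned'; is c-commanded by the pronoun; coreference would bind this R-expression — blocked (Principle C).

No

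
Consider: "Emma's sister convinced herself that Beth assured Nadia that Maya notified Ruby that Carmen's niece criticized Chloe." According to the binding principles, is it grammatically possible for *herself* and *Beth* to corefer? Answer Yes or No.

No

*herself* is a reflexive; Principle A requires it to be bound within its binding domain — the matrix clause.
— Beth: subject of the clause headed by 'assured'; does not c-command the reflexive — cannot bind it (Principle A).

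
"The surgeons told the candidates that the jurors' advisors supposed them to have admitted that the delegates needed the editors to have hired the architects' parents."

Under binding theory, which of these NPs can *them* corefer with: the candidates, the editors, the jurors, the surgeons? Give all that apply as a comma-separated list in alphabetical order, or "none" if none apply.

the candidates, the jurors, the surgeons

*them* is a pronoun; Principle B requires it to be free in its binding domain — the clause headed by 'supposed'.
— the candidates: object of the matrix clause; c-commands the pronoun but lies outside its binding domain — allowed.
— the editors: subject of the clause headed by 'hired'; is c-commanded by the pronoun; coreference would bind this R-expression — blocked (Principle C).
— the jurors: possessor inside the subject DP of the clause headed by 'supposed'; does not c-command the pronoun — Principle B does not apply; allowed.
— the surgeons: subject of the matrix clause; c-commands the pronoun but lies outside its binding domain — allowed.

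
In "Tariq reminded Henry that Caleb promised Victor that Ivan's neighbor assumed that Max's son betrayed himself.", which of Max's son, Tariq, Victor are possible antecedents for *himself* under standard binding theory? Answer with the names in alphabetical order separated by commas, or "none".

*himself* is a reflexive; Principle A requires it to be bound within its binding domain — the clause headed by 'betrayed'.
— Max's son: subject of the clause headed by 'betrayed'; c-commands the reflexive within its binding domain — allowed (Principle A).
— Tariq: subject of the matrix clause; c-commands the reflexive but lies outside its binding domain — cannot bind it (Principle A).
— Victor: object of the clause headed by 'promised'; c-commands the reflexive but lies outside its binding domain — cannot bind it (Principle A).

Max's son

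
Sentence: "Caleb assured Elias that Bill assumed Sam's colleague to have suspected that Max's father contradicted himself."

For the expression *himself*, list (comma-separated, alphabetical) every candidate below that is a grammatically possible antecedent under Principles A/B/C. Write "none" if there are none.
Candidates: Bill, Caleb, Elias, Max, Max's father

*himself* is a reflexive; Principle A requires it to be bound within its binding domain — the clause headed by 'contradicted'.
— Bill: subject of the clause headed by 'assumed'; c-commands the reflexive but lies outside its binding domain — cannot bind it (Principle A).
— Caleb: subject of the matrix clause; c-commands the reflexive but lies outside its binding domain — cannot bind it (Principle A).
— Elias: object of the matrix clause; c-commands the reflexive but lies outside its binding domain — cannot bind it (Principle A).
— Max: possessor inside the subject DP of the clause headed by 'contradicted'; does not c-command the reflexive — cannot bind it (Principle A).
— Max's father: subject of the clause headed by 'contradicted'; c-commands the reflexive within its binding domain — allowed (Principle A).

Max's father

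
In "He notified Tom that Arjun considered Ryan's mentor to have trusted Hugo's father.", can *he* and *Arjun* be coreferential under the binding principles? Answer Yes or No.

*Arjun* is an R-expression; Principle C requires it to be free (not bound by any c-commanding expression).
— he: subject of the matrix clause; the pronoun c-commands the R-expression — coreference blocked (Principle C).

No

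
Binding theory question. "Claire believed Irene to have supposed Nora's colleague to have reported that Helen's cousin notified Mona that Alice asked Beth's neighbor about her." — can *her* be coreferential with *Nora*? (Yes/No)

Yes

*her* is a pronoun; Principle B requires it to be free in its binding domain — the clause headed by 'asked'.
— Nora: possessor inside the subject DP of the clause headed by 'reported'; does not c-command the pronoun — Principle B does not apply; allowed.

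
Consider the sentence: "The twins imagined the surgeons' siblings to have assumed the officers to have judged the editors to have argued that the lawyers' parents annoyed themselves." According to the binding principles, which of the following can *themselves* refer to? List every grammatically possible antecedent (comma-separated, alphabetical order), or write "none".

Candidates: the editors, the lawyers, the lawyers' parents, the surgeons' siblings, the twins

*themselves* is a reflexive; Principle A requires it to be bound within its binding domain — the clause headed by 'annoyed'.
— the editors: subject of the clause headed by 'argued'; c-commands the reflexive but lies outside its binding domain — cannot bind it (Principle A).
— the lawyers: possessor inside the subject DP of the clause headed by 'annoyed'; does not c-command the reflexive — cannot bind it (Principle A).
— the lawyers' parents: subject of the clause headed by 'annoyed'; c-commands the reflexive within its binding domain — allowed (Principle A).
— the surgeons' siblings: subject of the clause headed by 'assumed'; c-commands the reflexive but lies outside its binding domain — cannot bind it (Principle A).
— the twins: subject of the matrix clause; c-commands the reflexive but lies outside its binding domain — cannot bind it (Principle A).

the lawyers' parents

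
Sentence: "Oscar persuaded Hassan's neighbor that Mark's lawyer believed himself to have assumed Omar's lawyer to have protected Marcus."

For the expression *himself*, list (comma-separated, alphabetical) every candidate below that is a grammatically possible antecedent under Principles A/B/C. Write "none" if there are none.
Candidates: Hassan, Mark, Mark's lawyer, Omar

Mark's lawyer

*himself* is a reflexive; Principle A requires it to be bound within its binding domain — the clause headed by 'believed'.
— Hassan: possessor inside the object DP of the matrix clause; does not c-command the reflexive — cannot bind it (Principle A).
— Mark: possessor inside the subject DP of the clause headed by 'believed'; does not c-command the reflexive — cannot bind it (Principle A).
— Mark's lawyer: subject of the clause headed by 'believed'; c-commands the reflexive within its binding domain — allowed (Principle A).
— Omar: possessor inside the subject DP of the clause headed by 'protected'; does not c-command the reflexive — cannot bind it (Principle A).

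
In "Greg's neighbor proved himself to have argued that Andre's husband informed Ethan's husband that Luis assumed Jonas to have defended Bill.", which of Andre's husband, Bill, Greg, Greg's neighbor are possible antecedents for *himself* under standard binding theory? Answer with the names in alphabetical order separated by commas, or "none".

*himself* is a reflexive; Principle A requires it to be bound within its binding domain — the matrix clause.
— Andre's husband: subject of the clause headed by 'informed'; does not c-command the reflexive — cannot bind it (Principle A).
— Bill: object of the clause headed by 'defended'; does not c-command the reflexive — cannot bind it (Principle A).
— Greg: possessor inside the subject DP of the matrix clause; does not c-command the reflexive — cannot bind it (Principle A).
— Greg's neighbor: subject of the matrix clause; c-commands the reflexive within its binding domain — allowed (Principle A).

Greg's neighbor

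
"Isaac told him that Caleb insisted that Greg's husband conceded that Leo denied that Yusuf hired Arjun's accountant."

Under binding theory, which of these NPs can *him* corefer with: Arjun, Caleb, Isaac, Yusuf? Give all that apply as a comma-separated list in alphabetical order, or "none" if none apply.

none

*him* is a pronoun; Principle B requires it to be free in its binding domain — the matrix clause.
— Arjun: possessor inside the object DP of the clause headed by 'hired'; is c-commanded by the pronoun; coreference would bind this R-expression — blocked (Principle C).
— Caleb: subject of the clause headed by 'insisted'; is c-commanded by the pronoun; coreference would bind this R-expression — blocked (Principle C).
— Isaac: subject of the matrix clause; c-commands the pronoun within its binding domain — blocked (Principle B).
— Yusuf: subject of the clause headed by 'hired'; is c-commanded by the pronoun; coreference would bind this R-expression — blocked (Principle C).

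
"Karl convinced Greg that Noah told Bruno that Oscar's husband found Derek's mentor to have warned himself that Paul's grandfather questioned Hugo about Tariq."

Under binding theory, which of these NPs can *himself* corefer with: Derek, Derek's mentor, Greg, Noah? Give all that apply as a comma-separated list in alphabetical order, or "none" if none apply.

*himself* is a reflexive; Principle A requires it to be bound within its binding domain — the clause headed by 'warned'.
— Derek: possessor inside the subject DP of the clause headed by 'warned'; does not c-command the reflexive — cannot bind it (Principle A).
— Derek's mentor: subject of the clause headed by 'warned'; c-commands the reflexive within its binding domain — allowed (Principle A).
— Greg: object of the matrix clause; c-commands the reflexive but lies outside its binding domain — cannot bind it (Principle A).
— Noah: subject of the clause headed by 'told'; c-commands the reflexive but lies outside its binding domain — cannot bind it (Principle A).

Derek's mentor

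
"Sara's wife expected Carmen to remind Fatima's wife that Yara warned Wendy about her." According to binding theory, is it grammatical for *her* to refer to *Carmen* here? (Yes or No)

*Carmen* is an R-expression; Principle C requires it to be free (not bound by any c-commanding expression).
— her: second object of the clause headed by 'warned'; the pronoun does not c-command the R-expression — coreference allowed.

Yes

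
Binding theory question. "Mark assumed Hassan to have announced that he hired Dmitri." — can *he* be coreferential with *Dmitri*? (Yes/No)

*he* is a pronoun; Principle B requires it to be free in its binding domain — the clause headed by 'hired'.
— Dmitri: object of the clause headed by 'hired'; is c-commanded by the pronoun; coreference would bind this R-expression — blocked (Principle C).

No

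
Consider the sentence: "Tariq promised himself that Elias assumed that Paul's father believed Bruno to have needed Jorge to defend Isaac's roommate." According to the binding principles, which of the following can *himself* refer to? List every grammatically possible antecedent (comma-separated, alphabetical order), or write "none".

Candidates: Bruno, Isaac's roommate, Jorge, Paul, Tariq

*himself* is a reflexive; Principle A requires it to be bound within its binding domain — the matrix clause.
— Bruno: subject of the clause headed by 'needed'; does not c-command the reflexive — cannot bind it (Principle A).
— Isaac's roommate: object of the clause headed by 'defend'; does not c-command the reflexive — cannot bind it (Principle A).
— Jorge: subject of the clause headed by 'defend'; does not c-command the reflexive — cannot bind it (Principle A).
— Paul: possessor inside the subject DP of the clause headed by 'believed'; does not c-command the reflexive — cannot bind it (Principle A).
— Tariq: subject of the matrix clause; c-commands the reflexive within its binding domain — allowed (Principle A).

Tariq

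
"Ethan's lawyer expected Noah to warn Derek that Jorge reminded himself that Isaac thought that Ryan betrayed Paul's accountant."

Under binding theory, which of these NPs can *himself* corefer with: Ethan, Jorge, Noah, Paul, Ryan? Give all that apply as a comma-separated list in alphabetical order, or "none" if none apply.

*himself* is a reflexive; Principle A requires it to be bound within its binding domain — the clause headed by 'reminded'.
— Ethan: possessor inside the subject DP of the matrix clause; does not c-command the reflexive — cannot bind it (Principle A).
— Jorge: subject of the clause headed by 'reminded'; c-commands the reflexive within its binding domain — allowed (Principle A).
— Noah: subject of the clause headed by 'warn'; c-commands the reflexive but lies outside its binding domain — cannot bind it (Principle A).
— Paul: possessor inside the object DP of the clause headed by 'betrayed'; does not c-command the reflexive — cannot bind it (Principle A).
— Ryan: subject of the clause headed by 'betrayed'; does not c-command the reflexive — cannot bind it (Principle A).

Jorge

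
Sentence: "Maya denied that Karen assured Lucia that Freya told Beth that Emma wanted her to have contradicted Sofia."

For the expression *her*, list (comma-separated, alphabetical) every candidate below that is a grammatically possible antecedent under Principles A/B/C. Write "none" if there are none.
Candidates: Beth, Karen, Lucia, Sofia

*her* is a pronoun; Principle B requires it to be free in its binding domain — the clause headed by 'wanted'.
— Beth: object of the clause headed by 'told'; c-commands the pronoun but lies outside its binding domain — allowed.
— Karen: subject of the clause headed by 'assured'; c-commands the pronoun but lies outside its binding domain — allowed.
— Lucia: object of the clause headed by 'assured'; c-commands the pronoun but lies outside its binding domain — allowed.
— Sofia: object of the clause headed by 'contradicted'; is c-commanded by the pronoun; coreference would bind this R-expression — blocked (Principle C).

Beth, Karen, Lucia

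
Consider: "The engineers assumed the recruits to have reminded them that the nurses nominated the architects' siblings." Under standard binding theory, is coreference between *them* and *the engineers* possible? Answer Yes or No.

*the engineers* is an R-expression; Principle C requires it to be free (not bound by any c-commanding expression).
— them: object of the clause headed by 'reminded'; the pronoun does not c-command the R-expression — coreference allowed.

Yes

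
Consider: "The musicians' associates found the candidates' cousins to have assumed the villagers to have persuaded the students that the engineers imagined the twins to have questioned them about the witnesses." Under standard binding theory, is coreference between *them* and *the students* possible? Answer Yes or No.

Yes

*the students* is an R-expression; Principle C requires it to be free (not bound by any c-commanding expression).
— them: object of the clause headed by 'questioned'; the pronoun does not c-command the R-expression — coreference allowed.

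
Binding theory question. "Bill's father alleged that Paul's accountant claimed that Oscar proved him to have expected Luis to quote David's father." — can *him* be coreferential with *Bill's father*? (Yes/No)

*him* is a pronoun; Principle B requires it to be free in its binding domain — the clause headed by 'proved'.
— Bill's father: subject of the matrix clause; c-commands the pronoun but lies outside its binding domain — allowed.

Yes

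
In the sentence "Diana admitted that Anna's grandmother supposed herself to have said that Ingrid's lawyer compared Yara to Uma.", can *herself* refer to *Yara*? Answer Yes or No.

No

*herself* is a reflexive; Principle A requires it to be bound within its binding domain — the clause headed by 'supposed'.
— Yara: object of the clause headed by 'compared'; does not c-command the reflexive — cannot bind it (Principle A).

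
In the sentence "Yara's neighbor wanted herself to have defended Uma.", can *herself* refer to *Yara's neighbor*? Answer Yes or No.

Yes

*herself* is a reflexive; Principle A requires it to be bound within its binding domain — the matrix clause.
— Yara's neighbor: subject of the matrix clause; c-commands the reflexive within its binding domain — allowed (Principle A).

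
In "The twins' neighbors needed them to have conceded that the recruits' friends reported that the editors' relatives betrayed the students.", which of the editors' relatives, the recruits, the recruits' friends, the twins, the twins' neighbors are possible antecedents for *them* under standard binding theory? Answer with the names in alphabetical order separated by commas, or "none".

the twins

*them* is a pronoun; Principle B requires it to be free in its binding domain — the matrix clause.
— the editors' relatives: subject of the clause headed by 'betrayed'; is c-commanded by the pronoun; coreference would bind this R-expression — blocked (Principle C).
— the recruits: possessor inside the subject DP of the clause headed by 'reported'; is c-commanded by the pronoun; coreference would bind this R-expression — blocked (Principle C).
— the recruits' friends: subject of the clause headed by 'reported'; is c-commanded by the pronoun; coreference would bind this R-expression — blocked (Principle C).
— the twins: possessor inside the subject DP of the matrix clause; does not c-command the pronoun — Principle B does not apply; allowed.
— the twins' neighbors: subject of the matrix clause; c-commands the pronoun within its binding domain — blocked (Principle B).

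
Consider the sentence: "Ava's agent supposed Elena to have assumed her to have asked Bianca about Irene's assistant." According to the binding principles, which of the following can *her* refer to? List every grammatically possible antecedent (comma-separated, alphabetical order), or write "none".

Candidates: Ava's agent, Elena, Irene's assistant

*her* is a pronoun; Principle B requires it to be free in its binding domain — the clause headed by 'assumed'.
— Ava's agent: subject of the matrix clause; c-commands the pronoun but lies outside its binding domain — allowed.
— Elena: subject of the clause headed by 'assumed'; c-commands the pronoun within its binding domain — blocked (Principle B).
— Irene's assistant: second object of the clause headed by 'asked'; is c-commanded by the pronoun; coreference would bind this R-expression — blocked (Principle C).

Ava's agent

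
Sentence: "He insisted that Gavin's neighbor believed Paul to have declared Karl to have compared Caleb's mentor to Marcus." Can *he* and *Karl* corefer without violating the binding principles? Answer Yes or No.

*Karl* is an R-expression; Principle C requires it to be free (not bound by any c-commanding expression).
— he: subject of the matrix clause; the pronoun c-commands the R-expression — coreference blocked (Principle C).

No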